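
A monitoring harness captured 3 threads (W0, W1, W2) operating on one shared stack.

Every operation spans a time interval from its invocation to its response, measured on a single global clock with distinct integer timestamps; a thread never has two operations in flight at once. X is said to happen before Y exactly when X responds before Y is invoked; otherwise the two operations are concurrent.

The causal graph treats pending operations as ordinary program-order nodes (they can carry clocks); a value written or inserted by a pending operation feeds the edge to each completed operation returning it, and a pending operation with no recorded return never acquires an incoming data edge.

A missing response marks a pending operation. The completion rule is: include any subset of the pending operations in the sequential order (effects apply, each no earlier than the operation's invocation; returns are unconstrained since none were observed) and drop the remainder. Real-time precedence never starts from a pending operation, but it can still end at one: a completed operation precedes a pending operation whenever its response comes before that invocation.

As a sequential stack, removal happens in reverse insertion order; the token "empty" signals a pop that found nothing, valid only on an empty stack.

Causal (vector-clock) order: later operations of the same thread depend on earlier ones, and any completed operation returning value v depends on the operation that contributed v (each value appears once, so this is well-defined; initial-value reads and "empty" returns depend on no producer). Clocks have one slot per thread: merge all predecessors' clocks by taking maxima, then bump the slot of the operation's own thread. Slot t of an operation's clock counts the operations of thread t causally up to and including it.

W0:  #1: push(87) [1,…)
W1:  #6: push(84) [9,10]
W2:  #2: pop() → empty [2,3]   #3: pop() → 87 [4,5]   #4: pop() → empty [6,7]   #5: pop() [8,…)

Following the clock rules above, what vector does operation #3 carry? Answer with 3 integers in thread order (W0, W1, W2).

(1, 0, 2)

invoked at 2, #2 has no predecessors; its own W2 bump gives (0, 0, 1)
invoked at 9, #6 has no predecessors; its own W1 bump gives (0, 1, 0)
invoked at 1, #1 has no predecessors; its own W0 bump gives (1, 0, 0)
merge at #3 (invoked 4): VC(#1)=(1, 0, 0), VC(#2)=(0, 0, 1), own-thread bump on W2 → (1, 0, 2)
merge at #4 (invoked 6): VC(#3)=(1, 0, 2), own-thread bump on W2 → (1, 0, 3)
merge at #5 (invoked 8): VC(#4)=(1, 0, 3), own-thread bump on W2 → (1, 0, 4)
target: VC(#3) = (1, 0, 2)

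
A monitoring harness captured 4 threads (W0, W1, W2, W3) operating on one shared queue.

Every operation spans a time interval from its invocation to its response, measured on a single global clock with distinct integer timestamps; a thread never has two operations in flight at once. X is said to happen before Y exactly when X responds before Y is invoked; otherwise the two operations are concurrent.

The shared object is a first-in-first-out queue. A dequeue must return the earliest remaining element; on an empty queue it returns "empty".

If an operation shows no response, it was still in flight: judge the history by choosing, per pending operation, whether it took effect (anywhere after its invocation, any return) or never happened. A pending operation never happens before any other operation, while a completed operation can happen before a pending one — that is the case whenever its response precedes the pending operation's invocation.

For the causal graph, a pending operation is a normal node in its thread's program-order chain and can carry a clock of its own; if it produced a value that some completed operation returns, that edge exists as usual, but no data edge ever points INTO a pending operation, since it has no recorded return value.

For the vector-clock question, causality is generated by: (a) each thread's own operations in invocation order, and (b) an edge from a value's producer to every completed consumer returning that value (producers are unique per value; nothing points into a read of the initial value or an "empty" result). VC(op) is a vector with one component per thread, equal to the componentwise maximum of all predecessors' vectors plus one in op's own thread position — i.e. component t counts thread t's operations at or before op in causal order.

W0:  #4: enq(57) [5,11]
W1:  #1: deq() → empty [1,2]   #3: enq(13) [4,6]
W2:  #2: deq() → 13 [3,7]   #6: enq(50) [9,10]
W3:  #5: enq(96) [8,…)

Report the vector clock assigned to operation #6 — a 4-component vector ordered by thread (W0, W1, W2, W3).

root op #5, invoked 8: fresh clock plus W3's own tick → (0, 0, 0, 1)
root op #1, invoked 1: fresh clock plus W1's own tick → (0, 1, 0, 0)
root op #4, invoked 5: fresh clock plus W0's own tick → (1, 0, 0, 0)
#3 (invocation 4): componentwise max over VC(#1)=(0, 1, 0, 0), +1 at W1, giving (0, 2, 0, 0)
#2 (invocation 3): componentwise max over VC(#3)=(0, 2, 0, 0), +1 at W2, giving (0, 2, 1, 0)
#6 (invocation 9): componentwise max over VC(#2)=(0, 2, 1, 0), +1 at W2, giving (0, 2, 2, 0)
target: VC(#6) = (0, 2, 2, 0)

(0, 2, 2, 0)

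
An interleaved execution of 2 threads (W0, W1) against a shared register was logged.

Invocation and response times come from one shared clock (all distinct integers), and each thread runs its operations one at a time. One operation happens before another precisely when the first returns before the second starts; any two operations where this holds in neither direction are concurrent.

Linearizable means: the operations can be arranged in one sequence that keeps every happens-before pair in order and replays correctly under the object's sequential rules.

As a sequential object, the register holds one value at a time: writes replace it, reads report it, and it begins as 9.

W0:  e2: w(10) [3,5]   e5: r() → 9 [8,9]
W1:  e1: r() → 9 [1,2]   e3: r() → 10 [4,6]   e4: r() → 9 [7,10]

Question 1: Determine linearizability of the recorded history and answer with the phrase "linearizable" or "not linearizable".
not linearizable

through event 8 a valid linearization exists; event 9 (e5 responding at time 9) ends that
no legal order exists: 2 real-time-consistent candidates over 4 completed register operations, all rejected
no completion choice of the 1 pending operation (e4) rescues it — every subset was tried
for example e1, e2, e3, e5 (pending dropped) fails at step 4: e5 r() → 9 is not legal there
for example e1, e3, e2, e5 (pending dropped) fails at step 2: e3 r() → 10 is not legal there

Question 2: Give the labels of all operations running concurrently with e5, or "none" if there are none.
e4

e5 spans [8,9]; an op avoiding the whole window 8..9 is ordered, any other is concurrent
e1 [1,2]: before
e2 [3,5]: before
e3 [4,6]: before
e4 [7,10]: concurrent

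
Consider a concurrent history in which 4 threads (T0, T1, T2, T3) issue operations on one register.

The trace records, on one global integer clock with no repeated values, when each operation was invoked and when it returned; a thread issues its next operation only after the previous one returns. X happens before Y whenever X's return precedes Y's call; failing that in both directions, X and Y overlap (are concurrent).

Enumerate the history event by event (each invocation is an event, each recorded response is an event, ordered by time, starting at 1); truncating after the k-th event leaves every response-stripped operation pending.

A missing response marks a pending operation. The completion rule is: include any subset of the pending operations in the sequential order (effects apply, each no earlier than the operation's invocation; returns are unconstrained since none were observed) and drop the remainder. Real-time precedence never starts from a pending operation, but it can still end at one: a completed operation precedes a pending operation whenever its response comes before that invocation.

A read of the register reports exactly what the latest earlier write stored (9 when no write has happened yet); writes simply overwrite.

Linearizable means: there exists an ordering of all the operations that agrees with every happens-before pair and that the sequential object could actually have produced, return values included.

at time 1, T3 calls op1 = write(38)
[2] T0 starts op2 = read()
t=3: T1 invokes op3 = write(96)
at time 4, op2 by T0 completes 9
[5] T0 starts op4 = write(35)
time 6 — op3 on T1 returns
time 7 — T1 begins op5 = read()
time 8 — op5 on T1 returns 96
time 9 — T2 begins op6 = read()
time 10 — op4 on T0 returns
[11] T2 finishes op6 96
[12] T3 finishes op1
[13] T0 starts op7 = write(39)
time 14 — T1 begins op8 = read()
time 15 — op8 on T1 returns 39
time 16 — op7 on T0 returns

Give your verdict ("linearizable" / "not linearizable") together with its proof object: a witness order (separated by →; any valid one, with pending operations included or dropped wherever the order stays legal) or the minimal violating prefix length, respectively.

1. op2 read() → 9, leaving value 9
2. op1 write(38), leaving value 38
3. op3 write(96), leaving value 96
4. op5 read() → 96, leaving value 96
5. op6 read() → 96, leaving value 96
6. op4 write(35), leaving value 35
7. op7 write(39), leaving value 39
8. op8 read() → 39, leaving value 39

linearizable — witness: op2 → op1 → op3 → op5 → op6 → op4 → op7 → op8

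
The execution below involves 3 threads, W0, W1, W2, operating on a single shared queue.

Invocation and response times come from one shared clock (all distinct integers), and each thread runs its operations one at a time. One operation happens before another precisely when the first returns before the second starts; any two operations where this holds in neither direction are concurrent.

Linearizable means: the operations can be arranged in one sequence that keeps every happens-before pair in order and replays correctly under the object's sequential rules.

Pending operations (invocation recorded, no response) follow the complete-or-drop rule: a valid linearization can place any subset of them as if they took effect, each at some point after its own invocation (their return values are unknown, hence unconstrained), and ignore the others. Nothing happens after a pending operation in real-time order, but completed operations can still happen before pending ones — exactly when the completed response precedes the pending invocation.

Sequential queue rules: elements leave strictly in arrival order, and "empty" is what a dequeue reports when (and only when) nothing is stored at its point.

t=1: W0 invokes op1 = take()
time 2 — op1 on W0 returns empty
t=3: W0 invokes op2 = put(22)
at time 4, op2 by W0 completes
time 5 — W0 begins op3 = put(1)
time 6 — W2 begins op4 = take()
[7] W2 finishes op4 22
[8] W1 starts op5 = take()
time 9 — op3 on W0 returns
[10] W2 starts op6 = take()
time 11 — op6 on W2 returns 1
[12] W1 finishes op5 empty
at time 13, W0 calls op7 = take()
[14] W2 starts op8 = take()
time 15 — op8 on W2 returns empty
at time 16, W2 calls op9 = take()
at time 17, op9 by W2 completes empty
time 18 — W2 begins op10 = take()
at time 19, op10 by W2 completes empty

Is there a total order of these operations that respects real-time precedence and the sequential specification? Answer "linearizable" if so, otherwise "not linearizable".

one valid linearization: op1, op2, op3, op4, op6, op5, op7, op8, op9, op10
step 1: op1 take() → empty — queue <>
step 2: op2 put(22) — queue <22>
step 3: op3 put(1) — queue <22,1>
step 4: op4 take() → 22 — queue <1>
step 5: op6 take() → 1 — queue <>
step 6: op5 take() → empty — queue <>
step 7: op7 take() (pending, included) — queue <>
step 8: op8 take() → empty — queue <>
step 9: op9 take() → empty — queue <>
step 10: op10 take() → empty — queue <>

linearizable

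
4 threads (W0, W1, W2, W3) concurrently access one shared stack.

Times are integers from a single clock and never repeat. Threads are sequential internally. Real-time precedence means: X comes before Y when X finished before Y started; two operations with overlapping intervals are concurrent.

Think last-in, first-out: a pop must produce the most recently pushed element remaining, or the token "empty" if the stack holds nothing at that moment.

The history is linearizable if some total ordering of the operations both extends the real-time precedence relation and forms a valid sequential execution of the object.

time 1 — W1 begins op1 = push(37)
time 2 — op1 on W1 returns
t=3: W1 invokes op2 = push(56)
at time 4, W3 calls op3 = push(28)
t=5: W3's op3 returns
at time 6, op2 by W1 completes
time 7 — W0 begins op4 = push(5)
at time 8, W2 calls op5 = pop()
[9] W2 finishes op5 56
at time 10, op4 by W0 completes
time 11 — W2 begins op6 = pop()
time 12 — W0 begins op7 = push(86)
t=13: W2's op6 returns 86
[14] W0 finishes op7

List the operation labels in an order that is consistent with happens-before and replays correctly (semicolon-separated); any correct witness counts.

op1; op3; op2; op5; op4; op7; op6

step 1: op1 push(37) — stack <37>
step 2: op3 push(28) — stack <37,28>
step 3: op2 push(56) — stack <37,28,56>
step 4: op5 pop() → 56 — stack <37,28>
step 5: op4 push(5) — stack <37,28,5>
step 6: op7 push(86) — stack <37,28,5,86>
step 7: op6 pop() → 86 — stack <37,28,5>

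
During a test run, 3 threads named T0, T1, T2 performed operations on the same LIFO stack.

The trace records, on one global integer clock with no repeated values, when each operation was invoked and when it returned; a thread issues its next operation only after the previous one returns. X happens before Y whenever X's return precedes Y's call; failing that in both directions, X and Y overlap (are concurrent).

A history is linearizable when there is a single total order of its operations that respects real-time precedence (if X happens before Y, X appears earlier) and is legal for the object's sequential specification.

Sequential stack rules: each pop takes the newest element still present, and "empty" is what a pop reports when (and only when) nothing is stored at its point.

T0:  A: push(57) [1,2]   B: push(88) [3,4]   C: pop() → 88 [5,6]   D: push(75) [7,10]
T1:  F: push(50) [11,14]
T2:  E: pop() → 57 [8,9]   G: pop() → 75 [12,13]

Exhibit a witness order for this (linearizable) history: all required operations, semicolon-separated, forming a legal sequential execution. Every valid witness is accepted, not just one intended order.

A; B; C; E; D; G; F

step 1: A push(57) — stack <57>
step 2: B push(88) — stack <57,88>
step 3: C pop() → 88 — stack <57>
step 4: E pop() → 57 — stack <>
step 5: D push(75) — stack <75>
step 6: G pop() → 75 — stack <>
step 7: F push(50) — stack <50>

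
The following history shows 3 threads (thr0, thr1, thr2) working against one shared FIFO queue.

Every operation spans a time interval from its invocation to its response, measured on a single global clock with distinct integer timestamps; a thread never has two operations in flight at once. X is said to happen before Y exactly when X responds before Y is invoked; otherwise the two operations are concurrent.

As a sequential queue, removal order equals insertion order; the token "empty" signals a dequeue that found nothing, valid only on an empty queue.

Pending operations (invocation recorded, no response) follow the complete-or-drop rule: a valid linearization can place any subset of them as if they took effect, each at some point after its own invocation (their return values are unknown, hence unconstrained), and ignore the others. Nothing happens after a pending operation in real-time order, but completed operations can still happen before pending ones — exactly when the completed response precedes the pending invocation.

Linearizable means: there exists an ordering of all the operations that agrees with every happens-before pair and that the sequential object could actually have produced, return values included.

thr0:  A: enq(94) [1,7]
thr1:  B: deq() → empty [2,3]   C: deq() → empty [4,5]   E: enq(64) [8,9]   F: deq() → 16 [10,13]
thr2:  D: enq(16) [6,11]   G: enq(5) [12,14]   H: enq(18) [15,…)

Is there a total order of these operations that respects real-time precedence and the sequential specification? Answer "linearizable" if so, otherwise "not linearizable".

witness order: B, C, D, A, E, F, G
step 1: B deq() → empty — queue <>
step 2: C deq() → empty — queue <>
step 3: D enq(16) — queue <16>
step 4: A enq(94) — queue <16,94>
step 5: E enq(64) — queue <16,94,64>
step 6: F deq() → 16 — queue <94,64>
step 7: G enq(5) — queue <94,64,5>

linearizable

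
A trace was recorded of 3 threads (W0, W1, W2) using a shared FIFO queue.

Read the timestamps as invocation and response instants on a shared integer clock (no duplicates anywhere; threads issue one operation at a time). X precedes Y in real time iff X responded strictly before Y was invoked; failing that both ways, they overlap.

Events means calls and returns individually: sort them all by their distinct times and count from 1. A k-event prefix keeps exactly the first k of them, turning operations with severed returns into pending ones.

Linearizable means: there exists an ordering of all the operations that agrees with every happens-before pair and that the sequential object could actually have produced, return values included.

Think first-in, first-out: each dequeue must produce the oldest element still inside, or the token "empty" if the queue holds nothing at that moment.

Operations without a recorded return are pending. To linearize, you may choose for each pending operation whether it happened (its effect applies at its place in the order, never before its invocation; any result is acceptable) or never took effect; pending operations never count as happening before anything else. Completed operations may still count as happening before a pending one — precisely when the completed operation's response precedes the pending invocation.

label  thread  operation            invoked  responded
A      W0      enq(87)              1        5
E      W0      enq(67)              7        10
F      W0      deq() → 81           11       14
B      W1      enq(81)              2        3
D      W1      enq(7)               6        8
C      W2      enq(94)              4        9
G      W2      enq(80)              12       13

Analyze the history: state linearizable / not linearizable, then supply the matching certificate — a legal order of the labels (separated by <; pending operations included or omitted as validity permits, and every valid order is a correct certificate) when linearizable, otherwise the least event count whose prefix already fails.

after step 1 (B enq(81)): queue <81>
after step 2 (A enq(87)): queue <81,87>
after step 3 (C enq(94)): queue <81,87,94>
after step 4 (D enq(7)): queue <81,87,94,7>
after step 5 (E enq(67)): queue <81,87,94,7,67>
after step 6 (F deq() → 81): queue <87,94,7,67>
after step 7 (G enq(80)): queue <87,94,7,67,80>

linearizable — witness: B < A < C < D < E < F < G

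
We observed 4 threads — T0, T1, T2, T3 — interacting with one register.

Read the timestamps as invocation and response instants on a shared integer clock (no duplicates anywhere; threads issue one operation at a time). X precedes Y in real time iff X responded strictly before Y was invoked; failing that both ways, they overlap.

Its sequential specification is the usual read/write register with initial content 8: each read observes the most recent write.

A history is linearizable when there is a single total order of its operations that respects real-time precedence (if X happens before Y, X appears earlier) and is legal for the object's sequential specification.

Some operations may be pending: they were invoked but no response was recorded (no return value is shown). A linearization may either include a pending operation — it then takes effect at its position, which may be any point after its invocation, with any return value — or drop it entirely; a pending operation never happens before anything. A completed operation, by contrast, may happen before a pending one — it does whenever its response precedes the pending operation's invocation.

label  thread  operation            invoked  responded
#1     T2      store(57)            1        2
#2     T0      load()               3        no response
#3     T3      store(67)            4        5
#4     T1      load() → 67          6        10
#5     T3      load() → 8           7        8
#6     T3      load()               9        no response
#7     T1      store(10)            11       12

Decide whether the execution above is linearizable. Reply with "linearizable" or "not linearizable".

through event 7 a valid linearization exists; event 8 (#5 responding at time 8) ends that
exhaustive check: the 3 completed register ops admit one real-time order; illegal
no escape via the 2 pending operations (#2, #4): every completion choice fails
take #1, #3, #5 (pending dropped): step 3 already fails, because #5 load() → 8 cannot occur there

not linearizable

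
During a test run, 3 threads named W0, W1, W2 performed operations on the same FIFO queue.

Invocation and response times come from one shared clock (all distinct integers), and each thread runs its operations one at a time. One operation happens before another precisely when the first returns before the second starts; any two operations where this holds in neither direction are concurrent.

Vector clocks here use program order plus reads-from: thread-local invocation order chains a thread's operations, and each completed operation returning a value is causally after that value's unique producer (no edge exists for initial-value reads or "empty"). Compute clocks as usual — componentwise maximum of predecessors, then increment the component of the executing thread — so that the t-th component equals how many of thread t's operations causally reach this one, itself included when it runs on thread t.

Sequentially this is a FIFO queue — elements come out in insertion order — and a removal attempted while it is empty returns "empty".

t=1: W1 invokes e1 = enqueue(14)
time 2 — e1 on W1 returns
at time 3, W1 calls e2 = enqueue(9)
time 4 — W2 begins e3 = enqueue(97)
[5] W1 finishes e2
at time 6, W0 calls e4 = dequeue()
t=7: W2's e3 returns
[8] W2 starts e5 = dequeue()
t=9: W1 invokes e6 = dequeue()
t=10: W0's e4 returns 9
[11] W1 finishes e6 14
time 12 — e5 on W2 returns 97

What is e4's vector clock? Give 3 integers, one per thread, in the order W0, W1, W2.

e3, invoked 4, has no incoming edges; only W2's bump applies → (0, 0, 1)
e1, invoked 1, has no incoming edges; only W1's bump applies → (0, 1, 0)
e5, invoked 8, takes VC(e3)=(0, 0, 1) under max, adds 1 for W2 → (0, 0, 2)
e2, invoked 3, takes VC(e1)=(0, 1, 0) under max, adds 1 for W1 → (0, 2, 0)
e6, invoked 9, takes VC(e1)=(0, 1, 0), VC(e2)=(0, 2, 0) under max, adds 1 for W1 → (0, 3, 0)
e4, invoked 6, takes VC(e2)=(0, 2, 0) under max, adds 1 for W0 → (1, 2, 0)
target: VC(e4) = (1, 2, 0)

(1, 2, 0)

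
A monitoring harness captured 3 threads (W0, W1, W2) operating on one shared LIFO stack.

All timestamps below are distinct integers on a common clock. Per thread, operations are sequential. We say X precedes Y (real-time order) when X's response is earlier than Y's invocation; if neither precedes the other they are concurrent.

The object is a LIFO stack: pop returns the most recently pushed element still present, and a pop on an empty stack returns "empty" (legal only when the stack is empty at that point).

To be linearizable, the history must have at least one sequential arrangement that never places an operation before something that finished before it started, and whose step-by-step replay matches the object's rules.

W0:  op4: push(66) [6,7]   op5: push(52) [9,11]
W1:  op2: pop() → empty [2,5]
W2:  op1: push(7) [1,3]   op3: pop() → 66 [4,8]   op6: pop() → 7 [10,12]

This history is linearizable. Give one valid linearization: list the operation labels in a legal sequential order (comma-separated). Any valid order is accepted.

1. op2 pop() → empty, leaving stack <>
2. op1 push(7), leaving stack <7>
3. op4 push(66), leaving stack <7,66>
4. op3 pop() → 66, leaving stack <7>
5. op6 pop() → 7, leaving stack <>
6. op5 push(52), leaving stack <52>

op2, op1, op4, op3, op6, op5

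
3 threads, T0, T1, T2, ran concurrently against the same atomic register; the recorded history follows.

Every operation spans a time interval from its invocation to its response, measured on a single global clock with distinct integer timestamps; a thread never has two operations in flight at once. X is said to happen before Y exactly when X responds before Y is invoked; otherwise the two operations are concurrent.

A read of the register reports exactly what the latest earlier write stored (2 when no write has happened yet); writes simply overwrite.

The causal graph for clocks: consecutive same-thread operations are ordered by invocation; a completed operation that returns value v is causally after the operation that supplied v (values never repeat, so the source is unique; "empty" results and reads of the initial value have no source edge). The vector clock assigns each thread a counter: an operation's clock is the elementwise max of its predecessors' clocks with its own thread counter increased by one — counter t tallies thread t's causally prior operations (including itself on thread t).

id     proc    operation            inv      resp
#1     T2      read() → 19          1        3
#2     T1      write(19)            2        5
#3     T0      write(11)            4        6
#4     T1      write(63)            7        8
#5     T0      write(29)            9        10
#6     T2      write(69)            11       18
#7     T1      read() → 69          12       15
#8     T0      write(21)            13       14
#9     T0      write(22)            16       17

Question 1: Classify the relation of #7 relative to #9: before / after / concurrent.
Answer: before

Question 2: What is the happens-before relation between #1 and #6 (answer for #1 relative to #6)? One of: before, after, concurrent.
Answer: before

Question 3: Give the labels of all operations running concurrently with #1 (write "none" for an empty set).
Answer: #2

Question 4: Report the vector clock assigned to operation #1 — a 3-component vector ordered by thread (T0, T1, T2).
Answer: (0, 1, 1)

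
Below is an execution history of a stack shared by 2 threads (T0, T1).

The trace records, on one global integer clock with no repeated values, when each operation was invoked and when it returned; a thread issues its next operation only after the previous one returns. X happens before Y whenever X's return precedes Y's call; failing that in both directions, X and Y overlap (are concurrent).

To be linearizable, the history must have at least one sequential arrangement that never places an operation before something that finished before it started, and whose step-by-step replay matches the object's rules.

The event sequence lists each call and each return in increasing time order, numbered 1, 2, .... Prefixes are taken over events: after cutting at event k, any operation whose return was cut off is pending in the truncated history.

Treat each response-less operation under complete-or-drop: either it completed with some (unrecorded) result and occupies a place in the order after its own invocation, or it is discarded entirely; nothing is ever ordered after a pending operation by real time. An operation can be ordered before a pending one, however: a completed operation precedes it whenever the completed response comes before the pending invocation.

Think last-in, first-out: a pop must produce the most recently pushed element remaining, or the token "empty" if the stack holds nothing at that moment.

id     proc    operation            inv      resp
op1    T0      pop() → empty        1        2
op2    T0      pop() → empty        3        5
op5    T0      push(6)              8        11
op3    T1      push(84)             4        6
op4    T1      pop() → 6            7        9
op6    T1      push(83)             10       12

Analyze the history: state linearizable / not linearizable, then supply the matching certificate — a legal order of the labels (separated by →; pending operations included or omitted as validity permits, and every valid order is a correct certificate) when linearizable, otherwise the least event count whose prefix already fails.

after step 1 (op1 pop() → empty): stack <>
after step 2 (op2 pop() → empty): stack <>
after step 3 (op3 push(84)): stack <84>
after step 4 (op5 push(6)): stack <84,6>
after step 5 (op4 pop() → 6): stack <84>
after step 6 (op6 push(83)): stack <84,83>

linearizable — witness: op1 → op2 → op3 → op5 → op4 → op6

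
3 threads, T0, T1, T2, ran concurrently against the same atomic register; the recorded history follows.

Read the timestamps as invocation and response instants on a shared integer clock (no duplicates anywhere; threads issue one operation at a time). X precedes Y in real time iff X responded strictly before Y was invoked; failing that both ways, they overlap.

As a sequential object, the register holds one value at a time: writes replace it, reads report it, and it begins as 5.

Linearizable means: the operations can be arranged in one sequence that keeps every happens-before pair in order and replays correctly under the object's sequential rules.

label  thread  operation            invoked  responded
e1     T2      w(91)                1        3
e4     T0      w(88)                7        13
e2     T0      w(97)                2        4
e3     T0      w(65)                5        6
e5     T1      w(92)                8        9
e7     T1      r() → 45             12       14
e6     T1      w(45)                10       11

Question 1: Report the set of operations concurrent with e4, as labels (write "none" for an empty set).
concurrent with e4 ([7,13]): every op whose interval crosses 7..13
e1 [1,3]: before
e2 [2,4]: before
e3 [5,6]: before
e5 [8,9]: concurrent
e6 [10,11]: concurrent
e7 [12,14]: concurrent

e5, e6, e7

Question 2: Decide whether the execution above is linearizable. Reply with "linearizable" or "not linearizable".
one valid linearization: e1, e2, e3, e4, e5, e6, e7
after step 1 (e1 w(91)): value 91
after step 2 (e2 w(97)): value 97
after step 3 (e3 w(65)): value 65
after step 4 (e4 w(88)): value 88
after step 5 (e5 w(92)): value 92
after step 6 (e6 w(45)): value 45
after step 7 (e7 r() → 45): value 45

linearizable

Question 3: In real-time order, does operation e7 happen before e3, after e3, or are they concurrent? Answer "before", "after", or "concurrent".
e7 spans [12,14], e3 spans [5,6]
resp(e3)=6 < inv(e7)=12

after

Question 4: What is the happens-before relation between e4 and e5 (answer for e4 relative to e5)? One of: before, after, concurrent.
e4 spans [7,13], e5 spans [8,9]
the intervals overlap in both directions

concurrent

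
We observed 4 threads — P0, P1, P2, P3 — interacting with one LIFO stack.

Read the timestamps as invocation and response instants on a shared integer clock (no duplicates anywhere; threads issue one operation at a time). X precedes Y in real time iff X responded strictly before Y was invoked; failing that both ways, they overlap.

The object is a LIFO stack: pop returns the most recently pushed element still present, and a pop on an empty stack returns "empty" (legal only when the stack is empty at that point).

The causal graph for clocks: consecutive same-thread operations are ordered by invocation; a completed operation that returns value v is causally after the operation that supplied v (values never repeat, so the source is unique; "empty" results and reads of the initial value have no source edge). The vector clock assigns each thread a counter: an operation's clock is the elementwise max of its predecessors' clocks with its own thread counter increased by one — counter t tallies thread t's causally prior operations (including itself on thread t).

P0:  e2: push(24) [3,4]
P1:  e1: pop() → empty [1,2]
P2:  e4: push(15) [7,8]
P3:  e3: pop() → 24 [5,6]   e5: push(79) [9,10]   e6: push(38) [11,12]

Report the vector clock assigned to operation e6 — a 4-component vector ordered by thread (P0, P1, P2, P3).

root op e4, invoked 7: fresh clock plus P2's own tick → (0, 0, 1, 0)
root op e1, invoked 1: fresh clock plus P1's own tick → (0, 1, 0, 0)
root op e2, invoked 3: fresh clock plus P0's own tick → (1, 0, 0, 0)
e3, invoked 5, takes VC(e2)=(1, 0, 0, 0) under max, adds 1 for P3 → (1, 0, 0, 1)
e5, invoked 9, takes VC(e3)=(1, 0, 0, 1) under max, adds 1 for P3 → (1, 0, 0, 2)
e6, invoked 11, takes VC(e5)=(1, 0, 0, 2) under max, adds 1 for P3 → (1, 0, 0, 3)
target: VC(e6) = (1, 0, 0, 3)

(1, 0, 0, 3)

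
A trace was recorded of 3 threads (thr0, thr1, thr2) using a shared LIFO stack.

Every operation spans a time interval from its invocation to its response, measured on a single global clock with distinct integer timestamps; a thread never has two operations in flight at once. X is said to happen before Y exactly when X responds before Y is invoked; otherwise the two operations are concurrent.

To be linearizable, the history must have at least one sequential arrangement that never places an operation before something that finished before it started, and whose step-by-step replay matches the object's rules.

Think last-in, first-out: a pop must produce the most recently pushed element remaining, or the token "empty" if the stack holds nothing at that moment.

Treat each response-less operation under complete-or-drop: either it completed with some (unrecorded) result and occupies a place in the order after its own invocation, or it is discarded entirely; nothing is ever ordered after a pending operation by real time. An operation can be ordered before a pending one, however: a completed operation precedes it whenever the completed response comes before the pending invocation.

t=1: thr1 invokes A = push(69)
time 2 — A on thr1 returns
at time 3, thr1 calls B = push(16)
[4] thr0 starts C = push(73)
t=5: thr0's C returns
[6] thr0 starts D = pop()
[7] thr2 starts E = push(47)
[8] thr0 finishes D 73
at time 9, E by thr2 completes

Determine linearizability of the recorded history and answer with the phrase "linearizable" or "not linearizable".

linearizable

one valid linearization: A, B, C, D, E
1. A push(69), leaving stack <69>
2. B push(16) (pending, included), leaving stack <69,16>
3. C push(73), leaving stack <69,16,73>
4. D pop() → 73, leaving stack <69,16>
5. E push(47), leaving stack <69,16,47>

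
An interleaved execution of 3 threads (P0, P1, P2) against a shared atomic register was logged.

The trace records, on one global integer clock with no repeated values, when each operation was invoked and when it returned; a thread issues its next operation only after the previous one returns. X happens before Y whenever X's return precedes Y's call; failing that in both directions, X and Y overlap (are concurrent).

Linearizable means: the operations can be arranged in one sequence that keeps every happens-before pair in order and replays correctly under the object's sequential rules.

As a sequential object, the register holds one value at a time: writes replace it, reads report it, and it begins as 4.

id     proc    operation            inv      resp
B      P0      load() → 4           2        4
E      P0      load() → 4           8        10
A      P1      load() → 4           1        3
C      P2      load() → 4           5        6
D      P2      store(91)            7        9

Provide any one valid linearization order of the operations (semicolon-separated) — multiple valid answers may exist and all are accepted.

A; B; C; E; D

step 1: A load() → 4 — value 4
step 2: B load() → 4 — value 4
step 3: C load() → 4 — value 4
step 4: E load() → 4 — value 4
step 5: D store(91) — value 91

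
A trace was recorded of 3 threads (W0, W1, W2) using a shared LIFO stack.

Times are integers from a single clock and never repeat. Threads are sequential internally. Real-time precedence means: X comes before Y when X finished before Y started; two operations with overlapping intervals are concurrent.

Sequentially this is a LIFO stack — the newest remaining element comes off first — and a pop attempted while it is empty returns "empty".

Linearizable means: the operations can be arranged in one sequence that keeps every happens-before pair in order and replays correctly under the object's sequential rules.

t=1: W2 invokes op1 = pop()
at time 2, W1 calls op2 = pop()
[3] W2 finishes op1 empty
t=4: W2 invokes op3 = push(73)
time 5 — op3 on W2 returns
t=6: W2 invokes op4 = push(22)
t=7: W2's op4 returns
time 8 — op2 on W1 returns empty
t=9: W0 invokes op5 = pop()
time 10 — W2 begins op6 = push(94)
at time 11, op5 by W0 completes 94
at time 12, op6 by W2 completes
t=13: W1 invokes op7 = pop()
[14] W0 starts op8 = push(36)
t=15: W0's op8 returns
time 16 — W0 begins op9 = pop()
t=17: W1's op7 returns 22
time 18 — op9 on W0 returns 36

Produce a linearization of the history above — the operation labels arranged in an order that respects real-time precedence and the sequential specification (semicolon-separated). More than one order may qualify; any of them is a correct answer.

1. op1 pop() → empty, leaving stack <>
2. op2 pop() → empty, leaving stack <>
3. op3 push(73), leaving stack <73>
4. op4 push(22), leaving stack <73,22>
5. op6 push(94), leaving stack <73,22,94>
6. op5 pop() → 94, leaving stack <73,22>
7. op7 pop() → 22, leaving stack <73>
8. op8 push(36), leaving stack <73,36>
9. op9 pop() → 36, leaving stack <73>

op1; op2; op3; op4; op6; op5; op7; op8; op9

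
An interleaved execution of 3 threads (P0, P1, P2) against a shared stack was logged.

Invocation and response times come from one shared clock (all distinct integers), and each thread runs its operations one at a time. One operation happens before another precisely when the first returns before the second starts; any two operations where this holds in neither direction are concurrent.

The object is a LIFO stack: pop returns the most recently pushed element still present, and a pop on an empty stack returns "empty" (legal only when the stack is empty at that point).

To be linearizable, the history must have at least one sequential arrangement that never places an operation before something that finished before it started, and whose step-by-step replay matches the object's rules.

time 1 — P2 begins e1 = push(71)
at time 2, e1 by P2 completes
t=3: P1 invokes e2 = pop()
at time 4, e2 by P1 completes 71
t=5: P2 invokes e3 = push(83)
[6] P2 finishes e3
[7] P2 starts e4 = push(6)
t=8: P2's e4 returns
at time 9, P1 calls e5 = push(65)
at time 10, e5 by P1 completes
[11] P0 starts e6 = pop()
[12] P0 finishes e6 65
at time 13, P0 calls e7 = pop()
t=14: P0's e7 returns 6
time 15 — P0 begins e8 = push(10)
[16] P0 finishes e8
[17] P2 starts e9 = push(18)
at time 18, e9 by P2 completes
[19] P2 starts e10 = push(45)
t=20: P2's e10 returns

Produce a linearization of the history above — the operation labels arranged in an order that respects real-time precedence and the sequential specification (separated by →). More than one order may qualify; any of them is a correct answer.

e1 → e2 → e3 → e4 → e5 → e6 → e7 → e8 → e9 → e10

after step 1 (e1 push(71)): stack <71>
after step 2 (e2 pop() → 71): stack <>
after step 3 (e3 push(83)): stack <83>
after step 4 (e4 push(6)): stack <83,6>
after step 5 (e5 push(65)): stack <83,6,65>
after step 6 (e6 pop() → 65): stack <83,6>
after step 7 (e7 pop() → 6): stack <83>
after step 8 (e8 push(10)): stack <83,10>
after step 9 (e9 push(18)): stack <83,10,18>
after step 10 (e10 push(45)): stack <83,10,18,45>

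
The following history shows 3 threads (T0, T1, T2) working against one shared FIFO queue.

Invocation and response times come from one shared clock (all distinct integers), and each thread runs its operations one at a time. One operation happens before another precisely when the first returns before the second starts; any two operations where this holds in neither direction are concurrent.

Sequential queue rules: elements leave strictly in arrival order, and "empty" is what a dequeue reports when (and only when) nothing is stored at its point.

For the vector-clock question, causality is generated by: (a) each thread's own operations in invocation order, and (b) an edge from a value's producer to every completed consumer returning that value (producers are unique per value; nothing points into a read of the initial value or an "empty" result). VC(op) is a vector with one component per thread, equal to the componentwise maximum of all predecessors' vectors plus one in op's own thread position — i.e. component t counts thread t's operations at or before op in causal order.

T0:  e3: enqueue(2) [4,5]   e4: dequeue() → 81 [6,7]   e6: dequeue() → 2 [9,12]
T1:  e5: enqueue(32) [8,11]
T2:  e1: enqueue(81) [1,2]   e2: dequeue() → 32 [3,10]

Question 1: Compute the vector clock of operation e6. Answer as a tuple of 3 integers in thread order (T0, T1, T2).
Answer: (3, 0, 1)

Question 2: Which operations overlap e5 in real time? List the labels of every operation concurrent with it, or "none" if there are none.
Answer: e2, e6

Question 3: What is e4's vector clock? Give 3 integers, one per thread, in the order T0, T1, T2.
Answer: (2, 0, 1)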